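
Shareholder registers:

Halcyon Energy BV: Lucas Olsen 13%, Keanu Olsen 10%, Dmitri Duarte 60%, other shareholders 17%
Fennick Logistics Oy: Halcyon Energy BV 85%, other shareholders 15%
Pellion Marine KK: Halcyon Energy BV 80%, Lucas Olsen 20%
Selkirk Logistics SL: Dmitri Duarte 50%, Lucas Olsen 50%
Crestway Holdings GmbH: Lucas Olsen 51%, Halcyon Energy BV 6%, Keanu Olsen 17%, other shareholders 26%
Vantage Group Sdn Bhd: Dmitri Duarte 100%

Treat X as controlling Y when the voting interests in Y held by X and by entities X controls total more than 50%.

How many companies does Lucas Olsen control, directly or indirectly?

Lucas holds 51% of Crestway, so Lucas controls Crestway.
No other company's threshold is met.
Lucas controls 1 company.

1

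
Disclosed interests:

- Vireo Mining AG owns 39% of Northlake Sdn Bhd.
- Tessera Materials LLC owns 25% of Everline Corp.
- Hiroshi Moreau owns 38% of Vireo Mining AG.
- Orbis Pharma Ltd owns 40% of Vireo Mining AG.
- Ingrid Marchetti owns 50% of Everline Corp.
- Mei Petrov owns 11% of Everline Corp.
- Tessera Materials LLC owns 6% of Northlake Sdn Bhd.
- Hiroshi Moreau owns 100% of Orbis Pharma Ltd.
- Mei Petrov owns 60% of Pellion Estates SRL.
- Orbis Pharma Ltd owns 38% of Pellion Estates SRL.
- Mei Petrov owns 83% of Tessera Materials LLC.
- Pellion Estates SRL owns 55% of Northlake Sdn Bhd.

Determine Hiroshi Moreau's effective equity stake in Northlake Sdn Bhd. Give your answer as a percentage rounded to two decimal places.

Hiroshi reaches Northlake along 3 paths.
Via Vireo: 38% × 39% = 14.82%.
Via Orbis → Vireo: 100% × 40% × 39% = 15.6%.
Via Orbis → Pellion: 100% × 38% × 55% = 20.9%.
Total: 14.82% + 15.6% + 20.9% = 51.32%.

51.32%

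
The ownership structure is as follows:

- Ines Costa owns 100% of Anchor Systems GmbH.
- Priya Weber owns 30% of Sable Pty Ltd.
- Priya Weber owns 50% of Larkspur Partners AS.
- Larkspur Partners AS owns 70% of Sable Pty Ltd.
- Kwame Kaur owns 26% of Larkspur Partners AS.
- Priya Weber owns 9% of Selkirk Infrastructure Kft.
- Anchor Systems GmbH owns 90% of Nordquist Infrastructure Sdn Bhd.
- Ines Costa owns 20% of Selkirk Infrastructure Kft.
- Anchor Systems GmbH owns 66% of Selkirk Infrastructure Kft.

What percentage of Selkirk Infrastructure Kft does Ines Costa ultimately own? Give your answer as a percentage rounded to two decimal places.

86.00%

Ines reaches Selkirk along 2 paths.
Direct stake: 20% = 20%.
Via Anchor: 100% × 66% = 66%.
Total: 20% + 66% = 86%.
Rounded: 86.00%.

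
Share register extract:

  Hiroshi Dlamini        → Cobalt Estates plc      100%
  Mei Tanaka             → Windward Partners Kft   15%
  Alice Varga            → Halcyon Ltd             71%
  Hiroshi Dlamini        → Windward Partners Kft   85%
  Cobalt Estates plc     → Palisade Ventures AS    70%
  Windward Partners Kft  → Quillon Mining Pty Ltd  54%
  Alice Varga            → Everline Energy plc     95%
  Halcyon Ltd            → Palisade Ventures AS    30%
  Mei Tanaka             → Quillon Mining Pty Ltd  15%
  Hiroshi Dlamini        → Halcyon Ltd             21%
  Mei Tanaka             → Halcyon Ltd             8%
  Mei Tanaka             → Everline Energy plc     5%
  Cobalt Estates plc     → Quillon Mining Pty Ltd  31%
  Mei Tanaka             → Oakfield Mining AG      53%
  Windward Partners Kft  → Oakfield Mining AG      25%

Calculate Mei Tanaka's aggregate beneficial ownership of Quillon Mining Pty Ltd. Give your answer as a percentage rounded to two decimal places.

Mei reaches Quillon along 2 paths.
Direct stake: 15% = 15%.
Via Windward: 15% × 54% = 8.1%.
Total: 15% + 8.1% = 23.1%.
Rounded: 23.10%.

23.10%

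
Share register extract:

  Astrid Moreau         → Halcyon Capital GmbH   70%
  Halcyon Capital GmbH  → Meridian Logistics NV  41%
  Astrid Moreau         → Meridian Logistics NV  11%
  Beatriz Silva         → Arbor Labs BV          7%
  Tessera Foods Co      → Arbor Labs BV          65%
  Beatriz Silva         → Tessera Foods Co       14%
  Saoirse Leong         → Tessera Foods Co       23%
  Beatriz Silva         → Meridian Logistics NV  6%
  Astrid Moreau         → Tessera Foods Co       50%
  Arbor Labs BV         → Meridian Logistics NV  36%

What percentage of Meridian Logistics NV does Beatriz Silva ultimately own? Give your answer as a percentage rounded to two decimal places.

Beatriz reaches Meridian along 3 paths.
Via Arbor: 7% × 36% = 2.52%.
Via Tessera → Arbor: 14% × 65% × 36% = 3.276%.
Direct stake: 6% = 6%.
Total: 2.52% + 3.276% + 6% = 11.796%.
Rounded: 11.80%.

11.80%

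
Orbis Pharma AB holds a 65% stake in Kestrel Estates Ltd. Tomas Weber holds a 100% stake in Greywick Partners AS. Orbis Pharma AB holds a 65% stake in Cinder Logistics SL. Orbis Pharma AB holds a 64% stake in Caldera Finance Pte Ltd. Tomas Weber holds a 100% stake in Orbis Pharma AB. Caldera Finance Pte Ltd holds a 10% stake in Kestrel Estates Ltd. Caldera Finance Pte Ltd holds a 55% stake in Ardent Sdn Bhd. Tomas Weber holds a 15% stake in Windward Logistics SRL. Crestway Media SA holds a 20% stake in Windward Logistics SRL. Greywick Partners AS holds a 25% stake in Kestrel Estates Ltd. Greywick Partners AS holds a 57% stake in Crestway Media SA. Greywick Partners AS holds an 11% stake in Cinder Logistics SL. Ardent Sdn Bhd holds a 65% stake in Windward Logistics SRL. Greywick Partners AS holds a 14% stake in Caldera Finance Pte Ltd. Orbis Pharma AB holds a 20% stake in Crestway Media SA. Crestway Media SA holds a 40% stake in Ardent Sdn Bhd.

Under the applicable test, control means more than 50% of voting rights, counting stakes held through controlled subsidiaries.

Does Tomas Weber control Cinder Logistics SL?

Yes

Tomas holds 100% of Orbis, so Tomas controls Orbis.
Tomas holds 100% of Greywick, so Tomas controls Greywick.
Orbis and Greywick together hold 65% + 11% = 76% of Cinder, so Tomas controls Cinder.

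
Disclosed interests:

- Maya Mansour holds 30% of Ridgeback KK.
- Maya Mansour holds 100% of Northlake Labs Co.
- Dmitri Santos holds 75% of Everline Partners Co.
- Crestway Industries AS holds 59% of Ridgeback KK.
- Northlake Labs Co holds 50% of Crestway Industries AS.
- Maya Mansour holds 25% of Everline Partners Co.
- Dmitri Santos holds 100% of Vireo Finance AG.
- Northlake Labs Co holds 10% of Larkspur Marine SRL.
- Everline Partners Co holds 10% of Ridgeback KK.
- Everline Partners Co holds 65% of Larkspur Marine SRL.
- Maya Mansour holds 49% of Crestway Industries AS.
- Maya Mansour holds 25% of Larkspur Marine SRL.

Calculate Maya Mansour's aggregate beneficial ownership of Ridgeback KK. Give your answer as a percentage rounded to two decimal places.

Maya reaches Ridgeback along 4 paths.
Via Everline: 25% × 10% = 2.5%.
Direct stake: 30% = 30%.
Via Crestway: 49% × 59% = 28.91%.
Via Northlake → Crestway: 100% × 50% × 59% = 29.5%.
Total: 2.5% + 30% + 28.91% + 29.5% = 90.91%.

90.91%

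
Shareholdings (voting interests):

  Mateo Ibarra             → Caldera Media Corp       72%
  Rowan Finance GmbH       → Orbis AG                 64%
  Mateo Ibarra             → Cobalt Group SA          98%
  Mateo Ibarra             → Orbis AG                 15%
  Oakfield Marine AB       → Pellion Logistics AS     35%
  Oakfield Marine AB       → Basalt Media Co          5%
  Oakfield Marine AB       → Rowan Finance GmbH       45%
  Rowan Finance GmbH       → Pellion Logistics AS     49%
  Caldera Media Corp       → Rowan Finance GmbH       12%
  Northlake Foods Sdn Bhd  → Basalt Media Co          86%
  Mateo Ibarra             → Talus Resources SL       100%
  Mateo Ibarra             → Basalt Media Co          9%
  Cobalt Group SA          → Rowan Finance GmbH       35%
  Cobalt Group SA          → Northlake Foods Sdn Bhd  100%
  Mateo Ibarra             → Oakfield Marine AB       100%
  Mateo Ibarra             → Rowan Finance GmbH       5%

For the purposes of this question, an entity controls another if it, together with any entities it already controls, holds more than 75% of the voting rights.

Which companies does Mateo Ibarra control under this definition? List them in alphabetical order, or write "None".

Mateo holds 100% of Oakfield, so Mateo controls Oakfield.
Mateo holds 98% of Cobalt, so Mateo controls Cobalt.
Cobalt and Oakfield and Mateo together hold 35% + 45% + 5% = 85% of Rowan, so Mateo controls Rowan.
Cobalt holds 100% of Northlake, so Mateo controls Northlake.
Mateo holds 100% of Talus, so Mateo controls Talus.
Mateo and Oakfield and Northlake together hold 9% + 5% + 86% = 100% of Basalt, so Mateo controls Basalt.
Oakfield and Rowan together hold 35% + 49% = 84% of Pellion, so Mateo controls Pellion.
Mateo and Rowan together hold 15% + 64% = 79% of Orbis, so Mateo controls Orbis.
No other company's threshold is met.

Basalt Media Co, Cobalt Group SA, Northlake Foods Sdn Bhd, Oakfield Marine AB, Orbis AG, Pellion Logistics AS, Rowan Finance GmbH, Talus Resources SL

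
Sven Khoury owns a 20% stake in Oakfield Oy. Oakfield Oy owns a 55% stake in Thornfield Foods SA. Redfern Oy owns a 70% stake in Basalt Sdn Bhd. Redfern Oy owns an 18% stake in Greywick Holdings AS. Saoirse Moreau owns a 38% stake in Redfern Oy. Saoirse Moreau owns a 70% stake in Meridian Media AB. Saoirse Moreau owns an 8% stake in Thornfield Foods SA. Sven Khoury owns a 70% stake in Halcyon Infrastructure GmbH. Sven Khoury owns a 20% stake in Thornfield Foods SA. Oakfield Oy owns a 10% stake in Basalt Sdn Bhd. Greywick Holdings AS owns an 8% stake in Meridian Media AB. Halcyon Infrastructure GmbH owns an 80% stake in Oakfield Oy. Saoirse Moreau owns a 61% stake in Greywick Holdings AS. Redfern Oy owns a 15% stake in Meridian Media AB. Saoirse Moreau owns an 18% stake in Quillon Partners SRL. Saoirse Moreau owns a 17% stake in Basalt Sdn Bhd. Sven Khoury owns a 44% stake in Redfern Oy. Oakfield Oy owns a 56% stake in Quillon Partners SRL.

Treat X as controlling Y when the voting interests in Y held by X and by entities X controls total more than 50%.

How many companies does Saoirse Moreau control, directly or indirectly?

Saoirse holds 61% of Greywick, so Saoirse controls Greywick.
Saoirse and Greywick together hold 70% + 8% = 78% of Meridian, so Saoirse controls Meridian.
No other company's threshold is met.
Saoirse controls 2 companies.

2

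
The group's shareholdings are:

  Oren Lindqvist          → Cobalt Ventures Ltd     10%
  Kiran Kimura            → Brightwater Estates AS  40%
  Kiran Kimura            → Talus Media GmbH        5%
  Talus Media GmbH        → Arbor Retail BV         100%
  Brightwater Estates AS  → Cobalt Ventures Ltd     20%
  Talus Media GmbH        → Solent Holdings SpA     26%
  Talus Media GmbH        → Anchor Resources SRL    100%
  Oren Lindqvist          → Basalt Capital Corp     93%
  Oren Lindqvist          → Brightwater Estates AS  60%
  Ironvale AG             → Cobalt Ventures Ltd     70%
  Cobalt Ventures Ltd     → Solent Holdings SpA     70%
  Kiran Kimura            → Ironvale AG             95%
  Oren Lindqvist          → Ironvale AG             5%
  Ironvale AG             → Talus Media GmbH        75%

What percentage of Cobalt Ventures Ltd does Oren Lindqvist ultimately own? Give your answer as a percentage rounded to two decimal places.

Oren reaches Cobalt along 3 paths.
Direct stake: 10% = 10%.
Via Ironvale: 5% × 70% = 3.5%.
Via Brightwater: 60% × 20% = 12%.
Total: 10% + 3.5% + 12% = 25.5%.
Rounded: 25.50%.

25.50%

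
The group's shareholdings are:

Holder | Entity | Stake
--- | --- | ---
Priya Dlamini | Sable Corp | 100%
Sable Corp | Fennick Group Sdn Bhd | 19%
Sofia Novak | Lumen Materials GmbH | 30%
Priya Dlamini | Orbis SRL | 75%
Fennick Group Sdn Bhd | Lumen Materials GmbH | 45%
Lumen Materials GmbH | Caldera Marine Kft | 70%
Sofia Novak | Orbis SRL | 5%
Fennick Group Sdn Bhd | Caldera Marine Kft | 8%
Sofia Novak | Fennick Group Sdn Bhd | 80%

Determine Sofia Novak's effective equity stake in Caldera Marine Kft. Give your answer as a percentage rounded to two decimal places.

Sofia reaches Caldera along 3 paths.
Via Lumen: 30% × 70% = 21%.
Via Fennick → Lumen: 80% × 45% × 70% = 25.2%.
Via Fennick: 80% × 8% = 6.4%.
Total: 21% + 25.2% + 6.4% = 52.6%.
Rounded: 52.60%.

52.60%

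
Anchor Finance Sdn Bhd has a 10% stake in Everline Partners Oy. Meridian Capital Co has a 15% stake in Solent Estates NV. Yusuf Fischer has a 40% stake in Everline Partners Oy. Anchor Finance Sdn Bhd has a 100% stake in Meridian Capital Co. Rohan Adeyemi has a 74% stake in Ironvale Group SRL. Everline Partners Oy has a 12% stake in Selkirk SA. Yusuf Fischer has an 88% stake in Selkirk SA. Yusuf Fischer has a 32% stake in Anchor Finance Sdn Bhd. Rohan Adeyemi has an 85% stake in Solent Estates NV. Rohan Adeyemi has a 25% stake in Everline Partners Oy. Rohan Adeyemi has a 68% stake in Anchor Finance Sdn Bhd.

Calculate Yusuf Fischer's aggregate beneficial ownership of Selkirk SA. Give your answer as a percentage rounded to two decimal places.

Yusuf reaches Selkirk along 3 paths.
Via Anchor → Everline: 32% × 10% × 12% = 0.384%.
Via Everline: 40% × 12% = 4.8%.
Direct stake: 88% = 88%.
Total: 0.384% + 4.8% + 88% = 93.184%.
Rounded: 93.18%.

93.18%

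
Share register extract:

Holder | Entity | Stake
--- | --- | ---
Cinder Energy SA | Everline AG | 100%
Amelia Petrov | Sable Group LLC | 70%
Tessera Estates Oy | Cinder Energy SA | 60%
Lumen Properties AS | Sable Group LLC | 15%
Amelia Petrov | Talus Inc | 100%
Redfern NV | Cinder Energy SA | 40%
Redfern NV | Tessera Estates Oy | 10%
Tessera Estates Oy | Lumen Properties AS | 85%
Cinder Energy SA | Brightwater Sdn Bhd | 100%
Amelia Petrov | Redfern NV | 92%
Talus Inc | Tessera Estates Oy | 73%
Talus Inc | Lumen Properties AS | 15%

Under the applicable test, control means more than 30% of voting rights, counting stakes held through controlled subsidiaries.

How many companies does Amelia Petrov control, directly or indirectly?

Amelia holds 100% of Talus, so Amelia controls Talus.
Amelia holds 92% of Redfern, so Amelia controls Redfern.
Talus and Redfern together hold 73% + 10% = 83% of Tessera, so Amelia controls Tessera.
Redfern and Tessera together hold 40% + 60% = 100% of Cinder, so Amelia controls Cinder.
Cinder holds 100% of Everline, so Amelia controls Everline.
Talus and Tessera together hold 15% + 85% = 100% of Lumen, so Amelia controls Lumen.
Cinder holds 100% of Brightwater, so Amelia controls Brightwater.
Amelia and Lumen together hold 70% + 15% = 85% of Sable, so Amelia controls Sable.
Amelia controls 8 companies.

8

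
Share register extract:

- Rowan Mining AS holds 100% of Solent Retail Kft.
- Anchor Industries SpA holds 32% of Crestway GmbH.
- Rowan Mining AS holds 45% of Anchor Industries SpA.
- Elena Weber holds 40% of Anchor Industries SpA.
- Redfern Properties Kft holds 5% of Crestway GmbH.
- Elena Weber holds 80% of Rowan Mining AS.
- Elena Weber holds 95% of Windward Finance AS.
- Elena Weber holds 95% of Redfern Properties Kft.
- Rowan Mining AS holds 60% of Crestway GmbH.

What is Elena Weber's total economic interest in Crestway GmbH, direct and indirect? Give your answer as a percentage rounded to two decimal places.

Elena reaches Crestway along 4 paths.
Via Anchor: 40% × 32% = 12.8%.
Via Rowan → Anchor: 80% × 45% × 32% = 11.52%.
Via Redfern: 95% × 5% = 4.75%.
Via Rowan: 80% × 60% = 48%.
Total: 12.8% + 11.52% + 4.75% + 48% = 77.07%.

77.07%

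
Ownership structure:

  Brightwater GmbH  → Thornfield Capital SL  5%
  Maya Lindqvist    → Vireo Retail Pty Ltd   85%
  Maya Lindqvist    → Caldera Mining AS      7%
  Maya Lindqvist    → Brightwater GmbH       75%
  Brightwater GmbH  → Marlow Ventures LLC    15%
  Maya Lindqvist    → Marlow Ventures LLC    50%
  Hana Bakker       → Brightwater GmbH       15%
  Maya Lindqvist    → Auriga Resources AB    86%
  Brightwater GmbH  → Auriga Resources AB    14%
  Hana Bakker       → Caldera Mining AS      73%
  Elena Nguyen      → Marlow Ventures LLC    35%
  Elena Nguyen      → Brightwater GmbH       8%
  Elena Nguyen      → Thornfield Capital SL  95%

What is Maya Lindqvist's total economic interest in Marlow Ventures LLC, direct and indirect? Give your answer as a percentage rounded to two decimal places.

61.25%

Maya reaches Marlow along 2 paths.
Direct stake: 50% = 50%.
Via Brightwater: 75% × 15% = 11.25%.
Total: 50% + 11.25% = 61.25%.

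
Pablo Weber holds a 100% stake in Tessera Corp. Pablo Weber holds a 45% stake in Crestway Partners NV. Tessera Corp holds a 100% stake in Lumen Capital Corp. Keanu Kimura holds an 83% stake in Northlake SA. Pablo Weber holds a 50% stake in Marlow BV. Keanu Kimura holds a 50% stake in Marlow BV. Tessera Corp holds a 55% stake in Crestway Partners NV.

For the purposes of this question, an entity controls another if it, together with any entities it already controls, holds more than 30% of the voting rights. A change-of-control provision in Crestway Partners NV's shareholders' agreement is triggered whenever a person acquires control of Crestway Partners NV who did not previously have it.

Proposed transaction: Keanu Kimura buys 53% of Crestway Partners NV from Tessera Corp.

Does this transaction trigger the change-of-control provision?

The purchase adds only to Keanu's holdings (Tessera's stake shrinks), so Keanu is the only person who could newly come to control Crestway.
Keanu holds 83% of Northlake, so Keanu controls Northlake.
Keanu holds 50% of Marlow, so Keanu controls Marlow.
Neither Keanu nor any entity Keanu controls holds any voting interest in Crestway.
So before the transaction, Keanu does not control Crestway.
After the purchase, Keanu holds 53% of Crestway directly, and Tessera's stake falls to 2%.
Keanu holds 53% of Crestway, so Keanu controls Crestway.
Keanu did not control Crestway before and does after, so the clause is triggered.

Yes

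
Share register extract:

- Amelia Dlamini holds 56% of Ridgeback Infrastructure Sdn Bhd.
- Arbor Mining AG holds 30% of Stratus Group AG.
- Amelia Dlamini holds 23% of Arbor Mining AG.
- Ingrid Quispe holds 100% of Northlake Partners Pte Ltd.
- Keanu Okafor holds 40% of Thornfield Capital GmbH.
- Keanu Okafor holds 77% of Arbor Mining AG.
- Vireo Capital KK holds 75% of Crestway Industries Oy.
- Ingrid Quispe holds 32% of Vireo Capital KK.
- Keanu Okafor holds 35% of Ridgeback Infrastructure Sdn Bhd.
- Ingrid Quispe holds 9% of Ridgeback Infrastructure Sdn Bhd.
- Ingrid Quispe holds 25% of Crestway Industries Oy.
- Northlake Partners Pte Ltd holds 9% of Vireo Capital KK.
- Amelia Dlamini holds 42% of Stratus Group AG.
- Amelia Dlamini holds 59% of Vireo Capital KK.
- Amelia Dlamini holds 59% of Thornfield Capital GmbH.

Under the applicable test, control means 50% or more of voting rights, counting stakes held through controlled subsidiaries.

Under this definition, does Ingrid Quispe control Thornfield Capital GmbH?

No

Ingrid holds 100% of Northlake, so Ingrid controls Northlake.
Neither Ingrid nor any entity Ingrid controls holds any voting interest in Thornfield.
So Ingrid does not control Thornfield.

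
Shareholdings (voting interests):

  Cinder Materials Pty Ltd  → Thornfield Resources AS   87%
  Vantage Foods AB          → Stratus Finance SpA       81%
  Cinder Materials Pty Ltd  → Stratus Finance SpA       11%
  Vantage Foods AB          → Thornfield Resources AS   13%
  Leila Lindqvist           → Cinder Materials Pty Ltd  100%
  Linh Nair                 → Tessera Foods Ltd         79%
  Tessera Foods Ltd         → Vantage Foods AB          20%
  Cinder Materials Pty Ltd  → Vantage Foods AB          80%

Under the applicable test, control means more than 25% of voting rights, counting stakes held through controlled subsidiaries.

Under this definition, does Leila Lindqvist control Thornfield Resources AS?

Yes

Leila holds 100% of Cinder, so Leila controls Cinder.
Cinder holds 80% of Vantage, so Leila controls Vantage.
Cinder and Vantage together hold 87% + 13% = 100% of Thornfield, so Leila controls Thornfield.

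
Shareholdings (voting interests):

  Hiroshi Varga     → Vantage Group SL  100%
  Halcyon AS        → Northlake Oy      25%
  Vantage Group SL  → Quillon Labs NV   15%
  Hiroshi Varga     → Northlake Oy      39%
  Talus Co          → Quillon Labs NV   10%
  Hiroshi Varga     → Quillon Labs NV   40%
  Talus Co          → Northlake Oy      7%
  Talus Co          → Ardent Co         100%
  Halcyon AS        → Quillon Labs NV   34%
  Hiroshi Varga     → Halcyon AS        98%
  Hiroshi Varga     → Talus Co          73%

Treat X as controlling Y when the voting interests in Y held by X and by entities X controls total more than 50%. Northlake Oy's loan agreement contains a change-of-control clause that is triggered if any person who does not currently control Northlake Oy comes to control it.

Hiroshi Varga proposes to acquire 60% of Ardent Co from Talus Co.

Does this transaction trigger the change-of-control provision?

The purchase adds only to Hiroshi's holdings (Talus's stake shrinks), so Hiroshi is the only person who could newly come to control Northlake.
Hiroshi holds 73% of Talus, so Hiroshi controls Talus.
Hiroshi holds 98% of Halcyon, so Hiroshi controls Halcyon.
Hiroshi and Talus and Halcyon together hold 39% + 7% + 25% = 71% of Northlake, so Hiroshi controls Northlake.
So Hiroshi already controls Northlake before the transaction.
After the purchase, Hiroshi holds 60% of Ardent directly, and Talus's stake falls to 40%.
Hiroshi controlled Northlake already, so this is not a new person acquiring control; every other person's position is unchanged or reduced.
No new person acquires control, so the clause is not triggered.

No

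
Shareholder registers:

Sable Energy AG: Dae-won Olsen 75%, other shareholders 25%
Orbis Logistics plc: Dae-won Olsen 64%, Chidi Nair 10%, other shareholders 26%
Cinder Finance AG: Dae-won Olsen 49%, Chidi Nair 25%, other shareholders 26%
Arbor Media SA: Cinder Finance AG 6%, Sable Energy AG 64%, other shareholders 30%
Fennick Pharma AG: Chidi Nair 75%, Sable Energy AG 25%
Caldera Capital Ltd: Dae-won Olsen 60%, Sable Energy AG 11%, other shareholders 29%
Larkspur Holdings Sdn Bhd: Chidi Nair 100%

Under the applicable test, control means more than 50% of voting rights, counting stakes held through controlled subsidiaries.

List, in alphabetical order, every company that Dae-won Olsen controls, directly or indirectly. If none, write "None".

Arbor Media SA, Caldera Capital Ltd, Orbis Logistics plc, Sable Energy AG

Dae-won holds 75% of Sable, so Dae-won controls Sable.
Dae-won holds 64% of Orbis, so Dae-won controls Orbis.
Sable holds 64% of Arbor, so Dae-won controls Arbor.
Dae-won and Sable together hold 60% + 11% = 71% of Caldera, so Dae-won controls Caldera.
No other company's threshold is met.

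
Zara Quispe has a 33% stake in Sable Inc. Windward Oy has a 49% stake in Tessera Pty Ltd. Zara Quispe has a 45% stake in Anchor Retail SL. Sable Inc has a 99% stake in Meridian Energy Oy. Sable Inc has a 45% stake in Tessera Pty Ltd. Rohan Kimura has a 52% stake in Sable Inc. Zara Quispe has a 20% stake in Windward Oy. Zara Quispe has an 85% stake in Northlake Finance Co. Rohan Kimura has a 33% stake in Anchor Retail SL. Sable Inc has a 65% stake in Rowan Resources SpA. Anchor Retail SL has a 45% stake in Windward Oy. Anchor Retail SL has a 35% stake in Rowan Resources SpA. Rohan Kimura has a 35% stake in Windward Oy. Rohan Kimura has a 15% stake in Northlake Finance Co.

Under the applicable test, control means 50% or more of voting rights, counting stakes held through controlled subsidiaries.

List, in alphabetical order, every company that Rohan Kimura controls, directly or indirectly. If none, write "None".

Rohan holds 52% of Sable, so Rohan controls Sable.
Sable holds 65% of Rowan, so Rohan controls Rowan.
Sable holds 99% of Meridian, so Rohan controls Meridian.
No other company's threshold is met.

Meridian Energy Oy, Rowan Resources SpA, Sable Inc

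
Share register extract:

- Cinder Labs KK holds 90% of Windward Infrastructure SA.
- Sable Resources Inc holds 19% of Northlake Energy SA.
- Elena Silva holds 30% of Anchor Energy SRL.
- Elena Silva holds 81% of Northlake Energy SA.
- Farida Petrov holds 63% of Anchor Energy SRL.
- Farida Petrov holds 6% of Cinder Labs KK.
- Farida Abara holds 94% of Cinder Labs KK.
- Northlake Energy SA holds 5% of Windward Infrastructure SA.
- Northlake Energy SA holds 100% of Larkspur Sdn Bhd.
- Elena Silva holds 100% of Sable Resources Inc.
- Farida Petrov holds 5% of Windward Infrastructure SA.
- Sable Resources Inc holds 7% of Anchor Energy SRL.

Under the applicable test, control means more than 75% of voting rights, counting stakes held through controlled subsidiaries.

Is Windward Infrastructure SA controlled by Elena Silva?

Elena holds 100% of Sable, so Elena controls Sable.
Sable and Elena together hold 19% + 81% = 100% of Northlake, so Elena controls Northlake.
Northlake holds 100% of Larkspur, so Elena controls Larkspur.
In Windward, Elena's side holds only 5%, not > 75%.
So Elena does not control Windward.

No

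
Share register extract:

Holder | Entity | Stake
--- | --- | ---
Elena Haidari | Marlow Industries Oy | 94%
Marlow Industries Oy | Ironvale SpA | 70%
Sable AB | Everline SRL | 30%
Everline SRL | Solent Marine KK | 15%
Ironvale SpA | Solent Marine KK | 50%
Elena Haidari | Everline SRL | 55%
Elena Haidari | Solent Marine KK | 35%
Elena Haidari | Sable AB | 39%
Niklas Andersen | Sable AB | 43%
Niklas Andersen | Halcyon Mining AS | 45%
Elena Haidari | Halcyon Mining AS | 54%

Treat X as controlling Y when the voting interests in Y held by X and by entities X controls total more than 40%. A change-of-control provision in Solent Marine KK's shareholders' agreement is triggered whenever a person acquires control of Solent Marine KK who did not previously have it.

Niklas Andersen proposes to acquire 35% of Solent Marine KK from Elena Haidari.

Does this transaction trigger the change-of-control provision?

No

The purchase adds only to Niklas's holdings (Elena's stake shrinks), so Niklas is the only person who could newly come to control Solent.
Niklas holds 45% of Halcyon, so Niklas controls Halcyon.
Niklas holds 43% of Sable, so Niklas controls Sable.
Neither Niklas nor any entity Niklas controls holds any voting interest in Solent.
So before the transaction, Niklas does not control Solent.
After the purchase, Niklas holds 35% of Solent directly, and Elena's stake falls to 0%.
After the transaction, Niklas's side holds 35% of Solent, not > 40%, so Niklas still does not control Solent.
No new person acquires control, so the clause is not triggered.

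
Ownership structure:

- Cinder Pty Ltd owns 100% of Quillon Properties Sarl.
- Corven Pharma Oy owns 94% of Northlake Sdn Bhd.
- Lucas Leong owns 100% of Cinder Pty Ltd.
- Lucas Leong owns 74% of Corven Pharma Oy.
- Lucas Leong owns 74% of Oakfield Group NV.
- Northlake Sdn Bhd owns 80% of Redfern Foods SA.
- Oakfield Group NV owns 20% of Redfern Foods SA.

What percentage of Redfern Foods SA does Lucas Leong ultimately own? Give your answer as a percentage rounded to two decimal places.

Lucas reaches Redfern along 2 paths.
Via Oakfield: 74% × 20% = 14.8%.
Via Corven → Northlake: 74% × 94% × 80% = 55.648%.
Total: 14.8% + 55.648% = 70.448%.
Rounded: 70.45%.

70.45%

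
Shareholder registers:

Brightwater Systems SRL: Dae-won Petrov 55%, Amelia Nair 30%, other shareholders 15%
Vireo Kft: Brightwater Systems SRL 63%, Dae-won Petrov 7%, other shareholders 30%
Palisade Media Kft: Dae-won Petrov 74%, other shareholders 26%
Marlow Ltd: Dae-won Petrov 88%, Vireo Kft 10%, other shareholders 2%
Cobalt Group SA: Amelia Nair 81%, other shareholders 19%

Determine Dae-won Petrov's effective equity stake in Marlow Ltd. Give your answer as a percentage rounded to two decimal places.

Dae-won reaches Marlow along 3 paths.
Direct stake: 88% = 88%.
Via Brightwater → Vireo: 55% × 63% × 10% = 3.465%.
Via Vireo: 7% × 10% = 0.7%.
Total: 88% + 3.465% + 0.7% = 92.165%.
Rounded: 92.17%.

92.17%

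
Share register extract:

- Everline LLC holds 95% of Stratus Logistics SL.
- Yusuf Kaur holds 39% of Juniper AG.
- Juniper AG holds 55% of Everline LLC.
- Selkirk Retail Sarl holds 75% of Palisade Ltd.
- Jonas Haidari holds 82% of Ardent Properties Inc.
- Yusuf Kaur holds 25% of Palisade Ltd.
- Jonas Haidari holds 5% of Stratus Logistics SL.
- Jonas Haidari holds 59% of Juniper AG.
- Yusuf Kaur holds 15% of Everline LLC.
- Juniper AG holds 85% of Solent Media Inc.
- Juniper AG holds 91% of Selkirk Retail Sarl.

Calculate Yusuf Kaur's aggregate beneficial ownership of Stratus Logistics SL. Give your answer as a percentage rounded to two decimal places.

34.63%

Yusuf reaches Stratus along 2 paths.
Via Juniper → Everline: 39% × 55% × 95% = 20.3775%.
Via Everline: 15% × 95% = 14.25%.
Total: 20.3775% + 14.25% = 34.6275%.
Rounded: 34.63%.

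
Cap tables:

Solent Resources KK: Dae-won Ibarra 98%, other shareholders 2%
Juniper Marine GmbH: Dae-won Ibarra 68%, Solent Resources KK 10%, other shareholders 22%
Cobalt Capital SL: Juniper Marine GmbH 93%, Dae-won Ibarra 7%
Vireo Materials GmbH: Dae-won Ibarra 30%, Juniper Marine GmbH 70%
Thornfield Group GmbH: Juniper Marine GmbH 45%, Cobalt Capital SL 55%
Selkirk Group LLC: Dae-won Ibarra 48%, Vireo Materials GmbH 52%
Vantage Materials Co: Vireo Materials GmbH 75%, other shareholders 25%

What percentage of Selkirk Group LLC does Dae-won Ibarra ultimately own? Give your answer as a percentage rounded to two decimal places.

Dae-won reaches Selkirk along 4 paths.
Direct stake: 48% = 48%.
Via Vireo: 30% × 52% = 15.6%.
Via Juniper → Vireo: 68% × 70% × 52% = 24.752%.
Via Solent → Juniper → Vireo: 98% × 10% × 70% × 52% = 3.5672%.
Total: 48% + 15.6% + 24.752% + 3.5672% = 91.9192%.
Rounded: 91.92%.

91.92%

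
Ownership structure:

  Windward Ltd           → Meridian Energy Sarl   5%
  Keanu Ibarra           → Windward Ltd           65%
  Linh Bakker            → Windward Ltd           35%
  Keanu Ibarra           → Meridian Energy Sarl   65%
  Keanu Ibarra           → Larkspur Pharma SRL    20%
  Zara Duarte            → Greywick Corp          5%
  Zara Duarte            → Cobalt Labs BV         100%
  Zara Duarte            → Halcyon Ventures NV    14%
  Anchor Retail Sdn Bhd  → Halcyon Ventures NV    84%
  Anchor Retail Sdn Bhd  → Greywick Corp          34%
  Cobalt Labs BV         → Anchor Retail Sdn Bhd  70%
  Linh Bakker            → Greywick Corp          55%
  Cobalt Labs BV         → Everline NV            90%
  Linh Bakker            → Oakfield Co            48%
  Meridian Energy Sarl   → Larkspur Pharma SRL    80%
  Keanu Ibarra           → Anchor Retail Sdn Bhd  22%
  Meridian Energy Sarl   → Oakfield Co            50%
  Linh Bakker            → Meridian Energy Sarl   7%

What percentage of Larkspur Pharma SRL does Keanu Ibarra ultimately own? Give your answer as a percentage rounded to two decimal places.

74.60%

Keanu reaches Larkspur along 3 paths.
Direct stake: 20% = 20%.
Via Windward → Meridian: 65% × 5% × 80% = 2.6%.
Via Meridian: 65% × 80% = 52%.
Total: 20% + 2.6% + 52% = 74.6%.
Rounded: 74.60%.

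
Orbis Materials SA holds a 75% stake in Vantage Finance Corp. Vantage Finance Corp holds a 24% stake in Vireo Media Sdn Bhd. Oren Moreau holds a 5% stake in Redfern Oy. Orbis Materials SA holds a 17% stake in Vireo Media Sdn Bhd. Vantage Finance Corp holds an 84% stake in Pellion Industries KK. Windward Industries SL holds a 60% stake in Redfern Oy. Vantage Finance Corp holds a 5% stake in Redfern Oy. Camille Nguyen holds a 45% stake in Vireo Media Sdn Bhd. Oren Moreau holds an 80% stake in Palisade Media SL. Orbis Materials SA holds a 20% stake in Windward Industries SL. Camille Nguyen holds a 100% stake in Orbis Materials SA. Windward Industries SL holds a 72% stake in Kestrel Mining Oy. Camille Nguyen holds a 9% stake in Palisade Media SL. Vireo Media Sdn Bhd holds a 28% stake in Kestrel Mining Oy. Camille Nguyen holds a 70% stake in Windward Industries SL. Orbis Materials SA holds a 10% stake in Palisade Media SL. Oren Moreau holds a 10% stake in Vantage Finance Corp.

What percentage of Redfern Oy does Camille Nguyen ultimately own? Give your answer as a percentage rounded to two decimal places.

57.75%

Camille reaches Redfern along 3 paths.
Via Orbis → Vantage: 100% × 75% × 5% = 3.75%.
Via Orbis → Windward: 100% × 20% × 60% = 12%.
Via Windward: 70% × 60% = 42%.
Total: 3.75% + 12% + 42% = 57.75%.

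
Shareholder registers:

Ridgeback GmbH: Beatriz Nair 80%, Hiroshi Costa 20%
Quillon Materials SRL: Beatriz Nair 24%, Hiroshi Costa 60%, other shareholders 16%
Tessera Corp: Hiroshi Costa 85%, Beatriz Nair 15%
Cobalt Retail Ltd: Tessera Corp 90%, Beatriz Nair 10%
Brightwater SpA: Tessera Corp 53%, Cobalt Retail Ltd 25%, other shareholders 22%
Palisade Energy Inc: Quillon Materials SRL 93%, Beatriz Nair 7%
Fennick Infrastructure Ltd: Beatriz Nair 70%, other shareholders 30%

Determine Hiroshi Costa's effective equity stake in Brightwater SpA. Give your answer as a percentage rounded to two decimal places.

64.18%

Hiroshi reaches Brightwater along 2 paths.
Via Tessera: 85% × 53% = 45.05%.
Via Tessera → Cobalt: 85% × 90% × 25% = 19.125%.
Total: 45.05% + 19.125% = 64.175%.
Rounded: 64.18%.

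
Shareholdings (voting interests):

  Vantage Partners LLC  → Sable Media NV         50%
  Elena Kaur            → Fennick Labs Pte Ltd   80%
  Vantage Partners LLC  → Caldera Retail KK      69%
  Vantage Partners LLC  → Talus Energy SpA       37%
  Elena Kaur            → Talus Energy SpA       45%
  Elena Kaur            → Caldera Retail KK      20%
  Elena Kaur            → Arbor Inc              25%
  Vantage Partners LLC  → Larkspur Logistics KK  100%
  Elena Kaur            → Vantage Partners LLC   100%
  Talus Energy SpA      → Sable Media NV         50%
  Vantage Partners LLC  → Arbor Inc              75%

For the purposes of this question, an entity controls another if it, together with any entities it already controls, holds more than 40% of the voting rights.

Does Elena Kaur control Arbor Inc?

Yes

Elena holds 100% of Vantage, so Elena controls Vantage.
Elena and Vantage together hold 25% + 75% = 100% of Arbor, so Elena controls Arbor.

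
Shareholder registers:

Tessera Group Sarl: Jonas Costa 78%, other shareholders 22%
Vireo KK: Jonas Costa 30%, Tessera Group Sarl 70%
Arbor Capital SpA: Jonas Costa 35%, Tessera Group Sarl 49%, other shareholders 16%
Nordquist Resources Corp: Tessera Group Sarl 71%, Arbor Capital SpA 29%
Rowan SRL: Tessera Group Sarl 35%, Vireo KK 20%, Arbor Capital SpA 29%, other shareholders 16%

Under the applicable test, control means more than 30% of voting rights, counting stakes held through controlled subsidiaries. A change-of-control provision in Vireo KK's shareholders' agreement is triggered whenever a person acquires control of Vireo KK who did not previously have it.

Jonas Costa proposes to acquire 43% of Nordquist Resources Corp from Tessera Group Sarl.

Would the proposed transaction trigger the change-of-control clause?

The purchase adds only to Jonas's holdings (Tessera's stake shrinks), so Jonas is the only person who could newly come to control Vireo.
Jonas holds 78% of Tessera, so Jonas controls Tessera.
Jonas and Tessera together hold 30% + 70% = 100% of Vireo, so Jonas controls Vireo.
So Jonas already controls Vireo before the transaction.
After the purchase, Jonas holds 43% of Nordquist directly, and Tessera's stake falls to 28%.
Jonas controlled Vireo already, so this is not a new person acquiring control; every other person's position is unchanged or reduced.
No new person acquires control, so the clause is not triggered.

No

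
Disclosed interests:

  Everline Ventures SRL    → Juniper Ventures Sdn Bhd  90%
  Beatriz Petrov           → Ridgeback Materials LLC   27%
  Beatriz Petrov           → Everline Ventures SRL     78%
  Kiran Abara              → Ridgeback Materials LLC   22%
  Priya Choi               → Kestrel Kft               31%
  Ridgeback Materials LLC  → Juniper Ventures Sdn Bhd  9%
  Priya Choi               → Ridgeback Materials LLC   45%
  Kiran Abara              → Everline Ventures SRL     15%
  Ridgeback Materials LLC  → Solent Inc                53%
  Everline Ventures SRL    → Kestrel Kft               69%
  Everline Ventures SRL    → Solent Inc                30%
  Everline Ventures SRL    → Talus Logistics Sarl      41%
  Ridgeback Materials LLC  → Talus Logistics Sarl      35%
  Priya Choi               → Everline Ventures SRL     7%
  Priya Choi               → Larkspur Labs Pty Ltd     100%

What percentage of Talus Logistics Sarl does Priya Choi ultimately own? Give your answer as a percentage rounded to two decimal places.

Priya reaches Talus along 2 paths.
Via Ridgeback: 45% × 35% = 15.75%.
Via Everline: 7% × 41% = 2.87%.
Total: 15.75% + 2.87% = 18.62%.

18.62%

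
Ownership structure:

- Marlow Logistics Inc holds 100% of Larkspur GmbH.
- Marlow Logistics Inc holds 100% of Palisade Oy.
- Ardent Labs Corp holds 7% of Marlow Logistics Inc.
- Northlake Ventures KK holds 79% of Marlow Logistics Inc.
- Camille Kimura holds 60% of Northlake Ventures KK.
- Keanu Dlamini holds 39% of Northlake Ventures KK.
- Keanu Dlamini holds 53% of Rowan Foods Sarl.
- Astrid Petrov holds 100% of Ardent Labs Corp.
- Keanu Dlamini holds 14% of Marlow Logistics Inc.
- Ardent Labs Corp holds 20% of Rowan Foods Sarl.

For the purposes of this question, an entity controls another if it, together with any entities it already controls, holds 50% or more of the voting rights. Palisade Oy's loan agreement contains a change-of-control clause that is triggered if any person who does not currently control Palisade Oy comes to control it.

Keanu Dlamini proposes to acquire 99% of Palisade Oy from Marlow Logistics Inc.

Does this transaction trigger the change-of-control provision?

Yes

The purchase adds only to Keanu's holdings (Marlow's stake shrinks), so Keanu is the only person who could newly come to control Palisade.
Keanu holds 53% of Rowan, so Keanu controls Rowan.
Neither Keanu nor any entity Keanu controls holds any voting interest in Palisade.
So before the transaction, Keanu does not control Palisade.
After the purchase, Keanu holds 99% of Palisade directly, and Marlow's stake falls to 1%.
Keanu holds 99% of Palisade, so Keanu controls Palisade.
Keanu did not control Palisade before and does after, so the clause is triggered.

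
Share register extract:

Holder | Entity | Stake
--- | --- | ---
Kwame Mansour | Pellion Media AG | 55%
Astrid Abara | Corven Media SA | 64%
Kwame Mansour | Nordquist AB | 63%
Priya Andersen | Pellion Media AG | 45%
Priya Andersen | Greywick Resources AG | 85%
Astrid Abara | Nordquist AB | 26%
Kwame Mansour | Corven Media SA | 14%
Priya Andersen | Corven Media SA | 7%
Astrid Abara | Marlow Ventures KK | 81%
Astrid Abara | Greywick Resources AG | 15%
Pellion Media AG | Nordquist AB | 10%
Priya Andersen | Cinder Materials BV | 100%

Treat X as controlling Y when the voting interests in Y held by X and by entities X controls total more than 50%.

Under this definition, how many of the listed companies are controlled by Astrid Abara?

Astrid holds 64% of Corven, so Astrid controls Corven.
Astrid holds 81% of Marlow, so Astrid controls Marlow.
No other company's threshold is met.
Astrid controls 2 companies.

2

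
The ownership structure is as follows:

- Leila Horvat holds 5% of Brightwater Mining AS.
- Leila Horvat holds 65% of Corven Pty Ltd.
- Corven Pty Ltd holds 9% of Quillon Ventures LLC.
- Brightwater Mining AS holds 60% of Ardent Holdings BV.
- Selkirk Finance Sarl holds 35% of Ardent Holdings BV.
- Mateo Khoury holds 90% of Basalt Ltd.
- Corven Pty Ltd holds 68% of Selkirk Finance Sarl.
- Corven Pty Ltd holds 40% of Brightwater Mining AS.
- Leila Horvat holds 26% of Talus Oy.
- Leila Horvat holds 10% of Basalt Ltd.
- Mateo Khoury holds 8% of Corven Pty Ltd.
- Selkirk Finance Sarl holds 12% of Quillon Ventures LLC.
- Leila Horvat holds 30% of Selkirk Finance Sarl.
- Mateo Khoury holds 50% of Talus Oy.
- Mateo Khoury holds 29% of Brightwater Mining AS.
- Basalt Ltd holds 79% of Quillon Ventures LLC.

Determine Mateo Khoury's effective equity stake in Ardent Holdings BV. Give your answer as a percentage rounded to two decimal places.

21.22%

Mateo reaches Ardent along 3 paths.
Via Corven → Selkirk: 8% × 68% × 35% = 1.904%.
Via Brightwater: 29% × 60% = 17.4%.
Via Corven → Brightwater: 8% × 40% × 60% = 1.92%.
Total: 1.904% + 17.4% + 1.92% = 21.224%.
Rounded: 21.22%.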